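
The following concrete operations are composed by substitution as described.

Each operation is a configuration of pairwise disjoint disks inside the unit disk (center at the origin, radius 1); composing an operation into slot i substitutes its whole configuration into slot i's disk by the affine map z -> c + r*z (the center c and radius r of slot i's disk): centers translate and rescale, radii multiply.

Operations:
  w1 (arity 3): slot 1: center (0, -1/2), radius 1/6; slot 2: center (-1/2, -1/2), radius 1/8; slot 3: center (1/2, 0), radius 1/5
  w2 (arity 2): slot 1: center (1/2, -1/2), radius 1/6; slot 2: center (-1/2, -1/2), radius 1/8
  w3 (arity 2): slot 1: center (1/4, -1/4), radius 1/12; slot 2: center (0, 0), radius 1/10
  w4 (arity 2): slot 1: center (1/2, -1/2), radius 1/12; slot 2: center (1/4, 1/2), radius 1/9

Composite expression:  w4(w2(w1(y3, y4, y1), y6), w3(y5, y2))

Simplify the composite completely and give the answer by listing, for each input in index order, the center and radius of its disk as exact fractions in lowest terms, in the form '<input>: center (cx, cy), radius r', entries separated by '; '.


Each y-disk chains the slot maps above it in w4; radii multiply.
y3: after 3 affine steps, its disk has center (13/24, -79/144), radius 1/432
y4: after 3 affine steps, its disk has center (77/144, -79/144), radius 1/576
y1: after 3 affine steps, its disk has center (79/144, -13/24), radius 1/360
y6: after 2 affine steps, its disk has center (11/24, -13/24), radius 1/96
y5: after 2 affine steps, its disk has center (5/18, 17/36), radius 1/108
y2: after 2 affine steps, its disk has center (1/4, 1/2), radius 1/90

y1: center (79/144, -13/24), radius 1/360; y2: center (1/4, 1/2), radius 1/90; y3: center (13/24, -79/144), radius 1/432; y4: center (77/144, -79/144), radius 1/576; y5: center (5/18, 17/36), radius 1/108; y6: center (11/24, -13/24), radius 1/96


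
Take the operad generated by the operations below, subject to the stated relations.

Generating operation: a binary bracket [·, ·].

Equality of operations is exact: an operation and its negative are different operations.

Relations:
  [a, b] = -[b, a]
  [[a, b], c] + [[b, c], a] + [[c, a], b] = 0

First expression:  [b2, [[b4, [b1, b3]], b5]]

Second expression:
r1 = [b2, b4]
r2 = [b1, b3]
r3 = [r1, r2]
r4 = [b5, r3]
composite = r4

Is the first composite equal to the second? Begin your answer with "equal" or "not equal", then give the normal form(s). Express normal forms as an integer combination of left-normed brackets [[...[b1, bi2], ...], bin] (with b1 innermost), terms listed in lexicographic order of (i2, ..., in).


not equal — first [[[[b1, b3], b4], b5], b2], second [[[[b1, b3], b2], b4], b5] - [[[[b1, b3], b4], b2], b5]


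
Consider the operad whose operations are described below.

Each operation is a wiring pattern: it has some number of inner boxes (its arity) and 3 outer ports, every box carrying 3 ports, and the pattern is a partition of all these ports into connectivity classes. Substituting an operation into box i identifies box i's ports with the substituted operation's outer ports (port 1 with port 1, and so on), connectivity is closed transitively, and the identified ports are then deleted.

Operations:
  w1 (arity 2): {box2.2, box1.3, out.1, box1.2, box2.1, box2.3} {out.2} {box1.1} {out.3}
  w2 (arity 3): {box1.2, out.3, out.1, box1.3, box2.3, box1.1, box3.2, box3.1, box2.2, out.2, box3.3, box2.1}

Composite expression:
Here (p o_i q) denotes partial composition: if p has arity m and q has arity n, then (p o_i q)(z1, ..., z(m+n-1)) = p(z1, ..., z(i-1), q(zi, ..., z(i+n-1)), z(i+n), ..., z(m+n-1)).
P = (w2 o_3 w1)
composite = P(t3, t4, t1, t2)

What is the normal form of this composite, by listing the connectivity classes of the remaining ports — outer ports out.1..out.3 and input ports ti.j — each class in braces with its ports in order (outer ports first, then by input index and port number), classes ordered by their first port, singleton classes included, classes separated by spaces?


{out.1, out.2, out.3, t1.2, t1.3, t2.1, t2.2, t2.3, t3.1, t3.2, t3.3, t4.1, t4.2, t4.3} {t1.1}


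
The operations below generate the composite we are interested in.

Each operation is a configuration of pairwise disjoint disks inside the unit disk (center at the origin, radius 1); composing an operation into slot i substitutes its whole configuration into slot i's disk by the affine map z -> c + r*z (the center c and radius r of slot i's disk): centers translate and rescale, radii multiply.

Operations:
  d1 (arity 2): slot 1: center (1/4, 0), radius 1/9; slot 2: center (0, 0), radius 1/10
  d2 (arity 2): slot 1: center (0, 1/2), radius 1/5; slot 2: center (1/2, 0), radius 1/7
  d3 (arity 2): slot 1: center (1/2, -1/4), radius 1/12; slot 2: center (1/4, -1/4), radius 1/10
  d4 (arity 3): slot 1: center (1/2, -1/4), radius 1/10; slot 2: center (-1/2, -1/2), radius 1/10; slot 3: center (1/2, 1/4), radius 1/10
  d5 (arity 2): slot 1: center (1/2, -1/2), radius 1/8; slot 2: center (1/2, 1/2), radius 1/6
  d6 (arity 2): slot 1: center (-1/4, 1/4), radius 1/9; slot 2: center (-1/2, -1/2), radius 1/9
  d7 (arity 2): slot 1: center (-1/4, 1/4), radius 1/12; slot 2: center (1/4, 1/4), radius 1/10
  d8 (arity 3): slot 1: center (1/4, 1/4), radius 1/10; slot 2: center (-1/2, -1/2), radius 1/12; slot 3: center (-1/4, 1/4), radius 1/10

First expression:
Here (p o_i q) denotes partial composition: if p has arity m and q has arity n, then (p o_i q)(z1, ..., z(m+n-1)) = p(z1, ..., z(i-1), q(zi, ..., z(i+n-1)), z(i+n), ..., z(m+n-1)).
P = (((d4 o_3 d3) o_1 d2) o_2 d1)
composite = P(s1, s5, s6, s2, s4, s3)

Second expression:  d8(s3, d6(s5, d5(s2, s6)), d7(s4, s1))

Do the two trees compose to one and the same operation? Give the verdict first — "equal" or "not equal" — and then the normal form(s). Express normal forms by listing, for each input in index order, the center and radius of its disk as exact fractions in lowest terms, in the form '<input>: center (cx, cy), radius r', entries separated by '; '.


not equal; first: s1: center (1/2, -1/5), radius 1/50; s2: center (-1/2, -1/2), radius 1/10; s3: center (21/40, 9/40), radius 1/100; s4: center (11/20, 9/40), radius 1/120; s5: center (31/56, -1/4), radius 1/630; s6: center (11/20, -1/4), radius 1/700; second: s1: center (-9/40, 11/40), radius 1/100; s2: center (-29/54, -59/108), radius 1/864; s3: center (1/4, 1/4), radius 1/10; s4: center (-11/40, 11/40), radius 1/120; s5: center (-25/48, -23/48), radius 1/108; s6: center (-29/54, -29/54), radius 1/648

Normal form of the first expression: s1: center (1/2, -1/5), radius 1/50; s2: center (-1/2, -1/2), radius 1/10; s3: center (21/40, 9/40), radius 1/100; s4: center (11/20, 9/40), radius 1/120; s5: center (31/56, -1/4), radius 1/630; s6: center (11/20, -1/4), radius 1/700
Normal form of the second expression: s1: center (-9/40, 11/40), radius 1/100; s2: center (-29/54, -59/108), radius 1/864; s3: center (1/4, 1/4), radius 1/10; s4: center (-11/40, 11/40), radius 1/120; s5: center (-25/48, -23/48), radius 1/108; s6: center (-29/54, -29/54), radius 1/648
Distinct normal forms: not equal.


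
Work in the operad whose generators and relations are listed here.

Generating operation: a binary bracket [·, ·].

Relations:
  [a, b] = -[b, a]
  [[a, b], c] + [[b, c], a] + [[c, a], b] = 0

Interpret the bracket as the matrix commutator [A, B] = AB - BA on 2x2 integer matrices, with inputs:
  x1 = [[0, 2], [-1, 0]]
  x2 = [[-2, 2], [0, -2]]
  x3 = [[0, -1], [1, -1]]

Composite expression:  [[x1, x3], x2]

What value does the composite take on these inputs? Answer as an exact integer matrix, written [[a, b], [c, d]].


[[2, 4], [0, -2]]

[x1, x3] = [[1, -2], [-1, -1]]
[[x1, x3], x2] = [[2, 4], [0, -2]]


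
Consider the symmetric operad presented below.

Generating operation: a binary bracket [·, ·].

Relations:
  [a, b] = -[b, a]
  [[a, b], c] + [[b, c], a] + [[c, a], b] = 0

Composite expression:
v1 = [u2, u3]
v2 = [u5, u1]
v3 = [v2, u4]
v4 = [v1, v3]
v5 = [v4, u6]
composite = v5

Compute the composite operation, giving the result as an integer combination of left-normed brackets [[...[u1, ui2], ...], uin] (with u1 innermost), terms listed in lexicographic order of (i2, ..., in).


Skip Jacobi rewriting: expand, keep u1-initial words, read off terms.
Composite bracket: [[[u2, u3], [[u5, u1], u4]], u6]
Each bracket splits as ab - ba, giving 32 signed words (2^5 = 32).
The u1-initial words carry the normal form:
  sign of u1u5u4u2u3u6 is +1, so it contributes +[[[[[u1, u5], u4], u2], u3], u6]
  sign of u1u5u4u3u2u6 is -1, so it contributes -[[[[[u1, u5], u4], u3], u2], u6]

[[[[[u1, u5], u4], u2], u3], u6] - [[[[[u1, u5], u4], u3], u2], u6]


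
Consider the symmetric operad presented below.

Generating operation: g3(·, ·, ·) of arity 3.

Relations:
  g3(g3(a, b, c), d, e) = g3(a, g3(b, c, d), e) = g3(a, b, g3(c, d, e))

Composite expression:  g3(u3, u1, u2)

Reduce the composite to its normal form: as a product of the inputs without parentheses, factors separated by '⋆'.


u3 ⋆ u1 ⋆ u2

All parenthesizations of g3 agree; list the u-inputs left to right.
g3(u3, u1, u2) collapses to u3 ⋆ u1 ⋆ u2


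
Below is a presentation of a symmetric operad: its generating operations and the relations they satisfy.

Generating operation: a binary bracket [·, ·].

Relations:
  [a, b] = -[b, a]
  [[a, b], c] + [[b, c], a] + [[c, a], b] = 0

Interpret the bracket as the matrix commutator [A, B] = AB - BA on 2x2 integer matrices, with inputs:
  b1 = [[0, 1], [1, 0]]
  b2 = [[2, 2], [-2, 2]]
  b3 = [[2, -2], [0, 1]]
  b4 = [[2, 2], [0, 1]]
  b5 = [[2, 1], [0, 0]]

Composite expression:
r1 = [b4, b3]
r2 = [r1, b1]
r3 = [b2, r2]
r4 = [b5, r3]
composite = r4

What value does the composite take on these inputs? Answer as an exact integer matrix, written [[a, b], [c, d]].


[b4, b3] = [[0, -4], [0, 0]]
[[b4, b3], b1] = [[-4, 0], [0, 4]]
[b2, [[b4, b3], b1]] = [[0, 16], [16, 0]]
[b5, [b2, [[b4, b3], b1]]] = [[16, 32], [-32, -16]]

[[16, 32], [-32, -16]]


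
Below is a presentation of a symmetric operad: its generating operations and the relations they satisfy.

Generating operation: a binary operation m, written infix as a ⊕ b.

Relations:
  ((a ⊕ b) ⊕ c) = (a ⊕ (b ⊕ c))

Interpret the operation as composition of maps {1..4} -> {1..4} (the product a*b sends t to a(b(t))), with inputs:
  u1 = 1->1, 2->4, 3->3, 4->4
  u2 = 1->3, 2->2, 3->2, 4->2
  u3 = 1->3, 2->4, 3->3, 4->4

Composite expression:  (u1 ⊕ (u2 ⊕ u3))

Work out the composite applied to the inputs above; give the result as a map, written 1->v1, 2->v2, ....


1->4, 2->4, 3->4, 4->4

(u2 ⊕ u3) = 1->2, 2->2, 3->2, 4->2
(u1 ⊕ (u2 ⊕ u3)) = 1->4, 2->4, 3->4, 4->4


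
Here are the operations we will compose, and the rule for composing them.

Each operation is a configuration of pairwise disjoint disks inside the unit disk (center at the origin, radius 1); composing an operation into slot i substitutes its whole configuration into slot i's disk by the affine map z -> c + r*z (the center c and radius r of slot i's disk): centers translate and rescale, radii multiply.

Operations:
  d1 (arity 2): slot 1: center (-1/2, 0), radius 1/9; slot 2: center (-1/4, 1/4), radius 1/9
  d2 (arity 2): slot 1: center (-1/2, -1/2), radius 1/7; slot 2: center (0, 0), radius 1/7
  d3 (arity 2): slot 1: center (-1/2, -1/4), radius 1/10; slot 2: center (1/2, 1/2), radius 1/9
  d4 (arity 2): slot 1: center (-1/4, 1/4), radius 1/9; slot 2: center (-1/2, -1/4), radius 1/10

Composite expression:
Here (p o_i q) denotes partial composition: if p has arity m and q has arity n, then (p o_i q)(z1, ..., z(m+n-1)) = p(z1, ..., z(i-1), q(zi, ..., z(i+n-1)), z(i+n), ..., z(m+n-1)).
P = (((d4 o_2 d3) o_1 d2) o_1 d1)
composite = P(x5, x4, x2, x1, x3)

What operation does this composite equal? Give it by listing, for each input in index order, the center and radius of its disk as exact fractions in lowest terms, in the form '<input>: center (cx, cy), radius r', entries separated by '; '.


x1: center (-11/20, -11/40), radius 1/100; x2: center (-1/4, 1/4), radius 1/63; x3: center (-9/20, -1/5), radius 1/90; x4: center (-13/42, 25/126), radius 1/567; x5: center (-79/252, 7/36), radius 1/567

Below d4, radii multiply path by path; the x-disk centers shift.
x5 passes through 3 substitutions, ending at center (-79/252, 7/36), radius 1/567
x4 passes through 3 substitutions, ending at center (-13/42, 25/126), radius 1/567
x2 passes through 2 substitutions, ending at center (-1/4, 1/4), radius 1/63
x1 passes through 2 substitutions, ending at center (-11/20, -11/40), radius 1/100
x3 passes through 2 substitutions, ending at center (-9/20, -1/5), radius 1/90


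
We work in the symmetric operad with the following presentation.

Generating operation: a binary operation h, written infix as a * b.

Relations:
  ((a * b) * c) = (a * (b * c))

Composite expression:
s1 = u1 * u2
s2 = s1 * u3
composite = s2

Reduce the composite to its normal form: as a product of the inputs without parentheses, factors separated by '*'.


u1 * u2 * u3


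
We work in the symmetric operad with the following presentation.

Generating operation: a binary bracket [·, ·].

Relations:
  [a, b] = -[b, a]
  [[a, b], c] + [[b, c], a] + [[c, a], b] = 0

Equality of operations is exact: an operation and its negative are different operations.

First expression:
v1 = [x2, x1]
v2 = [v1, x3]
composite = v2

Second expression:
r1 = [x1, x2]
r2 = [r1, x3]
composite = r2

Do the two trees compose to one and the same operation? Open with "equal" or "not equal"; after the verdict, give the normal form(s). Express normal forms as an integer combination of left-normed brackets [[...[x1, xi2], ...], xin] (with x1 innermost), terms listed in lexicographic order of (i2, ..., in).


In normal form, the first expression is -[[x1, x2], x3]
In normal form, the second expression is [[x1, x2], x3]
They disagree, so not equal.

not equal — first -[[x1, x2], x3], second [[x1, x2], x3]


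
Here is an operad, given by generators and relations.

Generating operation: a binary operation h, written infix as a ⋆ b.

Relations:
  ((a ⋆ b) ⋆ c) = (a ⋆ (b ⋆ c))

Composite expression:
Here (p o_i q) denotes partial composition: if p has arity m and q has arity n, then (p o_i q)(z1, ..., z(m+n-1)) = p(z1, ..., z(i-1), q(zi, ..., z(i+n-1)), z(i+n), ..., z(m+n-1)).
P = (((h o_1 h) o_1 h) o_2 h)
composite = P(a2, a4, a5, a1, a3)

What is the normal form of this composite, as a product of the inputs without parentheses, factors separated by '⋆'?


The h-tree's shape is irrelevant; the a-reading-order decides.
(a4 ⋆ a5) flattens to a4 ⋆ a5
(a2 ⋆ (a4 ⋆ a5)) flattens to a2 ⋆ a4 ⋆ a5
((a2 ⋆ (a4 ⋆ a5)) ⋆ a1) flattens to a2 ⋆ a4 ⋆ a5 ⋆ a1
(((a2 ⋆ (a4 ⋆ a5)) ⋆ a1) ⋆ a3) flattens to a2 ⋆ a4 ⋆ a5 ⋆ a1 ⋆ a3

a2 ⋆ a4 ⋆ a5 ⋆ a1 ⋆ a3


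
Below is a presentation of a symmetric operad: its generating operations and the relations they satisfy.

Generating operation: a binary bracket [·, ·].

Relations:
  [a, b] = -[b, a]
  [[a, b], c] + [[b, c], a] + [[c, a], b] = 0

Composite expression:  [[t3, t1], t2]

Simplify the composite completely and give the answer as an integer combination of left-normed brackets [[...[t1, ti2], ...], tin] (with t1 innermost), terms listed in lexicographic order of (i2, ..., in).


-[[t1, t3], t2]

Left-normed coefficients sit on the t1-initial expansion words.
Composite bracket: [[t3, t1], t2]
Full expansion: 4 signed words from ab - ba (2^2 = 4).
Coefficients come from the t1-initial words:
  t1t3t2 appears with sign -1, giving the term -[[t1, t3], t2]


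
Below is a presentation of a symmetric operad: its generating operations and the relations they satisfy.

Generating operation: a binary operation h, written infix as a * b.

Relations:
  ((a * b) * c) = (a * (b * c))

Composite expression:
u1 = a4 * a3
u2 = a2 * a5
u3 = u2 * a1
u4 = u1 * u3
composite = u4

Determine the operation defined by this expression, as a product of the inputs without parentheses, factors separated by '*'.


a4 * a3 * a2 * a5 * a1

All parenthesizations of h agree; list the a-inputs left to right.
(a4 * a3) collapses to a4 * a3
(a2 * a5) collapses to a2 * a5
((a2 * a5) * a1) collapses to a2 * a5 * a1
((a4 * a3) * ((a2 * a5) * a1)) collapses to a4 * a3 * a2 * a5 * a1


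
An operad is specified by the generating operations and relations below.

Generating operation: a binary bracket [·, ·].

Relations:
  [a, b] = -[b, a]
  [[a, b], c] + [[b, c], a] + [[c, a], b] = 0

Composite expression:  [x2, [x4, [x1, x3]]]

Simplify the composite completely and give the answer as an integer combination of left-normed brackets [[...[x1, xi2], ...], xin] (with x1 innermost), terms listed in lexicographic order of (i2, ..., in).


[[[x1, x3], x4], x2]

Left-normed coefficients sit on the x1-initial expansion words.
Composite bracket: [x2, [x4, [x1, x3]]]
Applying ab - ba throughout gives 8 signed words (2^3 = 8).
Words beginning with x1 determine it all:
  x1x3x4x2 (sign +1) contributes +[[[x1, x3], x4], x2]


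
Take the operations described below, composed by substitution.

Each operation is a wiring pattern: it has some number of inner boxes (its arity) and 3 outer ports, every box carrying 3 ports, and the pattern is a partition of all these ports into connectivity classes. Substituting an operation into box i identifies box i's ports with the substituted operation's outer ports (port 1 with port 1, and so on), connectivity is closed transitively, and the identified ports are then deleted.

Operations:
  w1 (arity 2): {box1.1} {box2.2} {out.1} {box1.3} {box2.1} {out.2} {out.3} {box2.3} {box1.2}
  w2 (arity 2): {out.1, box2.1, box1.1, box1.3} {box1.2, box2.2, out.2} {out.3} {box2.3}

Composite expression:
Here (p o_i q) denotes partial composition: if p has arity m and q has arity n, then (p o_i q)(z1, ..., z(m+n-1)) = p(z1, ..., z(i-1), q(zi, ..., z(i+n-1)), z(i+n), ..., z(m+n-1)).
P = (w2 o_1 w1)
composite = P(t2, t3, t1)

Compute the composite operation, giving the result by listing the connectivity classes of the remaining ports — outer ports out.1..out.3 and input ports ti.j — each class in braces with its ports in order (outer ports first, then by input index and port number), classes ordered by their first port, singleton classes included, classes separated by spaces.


{out.1, t1.1} {out.2, t1.2} {out.3} {t1.3} {t2.1} {t2.2} {t2.3} {t3.1} {t3.2} {t3.3}


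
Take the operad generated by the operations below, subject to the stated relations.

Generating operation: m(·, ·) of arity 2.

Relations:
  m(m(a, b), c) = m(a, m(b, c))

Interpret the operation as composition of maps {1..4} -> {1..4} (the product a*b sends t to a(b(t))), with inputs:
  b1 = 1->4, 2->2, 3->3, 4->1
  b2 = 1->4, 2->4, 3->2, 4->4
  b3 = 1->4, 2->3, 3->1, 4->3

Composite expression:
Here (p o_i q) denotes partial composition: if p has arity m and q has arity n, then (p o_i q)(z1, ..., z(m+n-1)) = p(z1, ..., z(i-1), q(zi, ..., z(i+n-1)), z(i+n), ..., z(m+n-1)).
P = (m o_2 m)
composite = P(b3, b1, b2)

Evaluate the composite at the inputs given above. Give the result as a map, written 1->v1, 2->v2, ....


1->4, 2->4, 3->3, 4->4


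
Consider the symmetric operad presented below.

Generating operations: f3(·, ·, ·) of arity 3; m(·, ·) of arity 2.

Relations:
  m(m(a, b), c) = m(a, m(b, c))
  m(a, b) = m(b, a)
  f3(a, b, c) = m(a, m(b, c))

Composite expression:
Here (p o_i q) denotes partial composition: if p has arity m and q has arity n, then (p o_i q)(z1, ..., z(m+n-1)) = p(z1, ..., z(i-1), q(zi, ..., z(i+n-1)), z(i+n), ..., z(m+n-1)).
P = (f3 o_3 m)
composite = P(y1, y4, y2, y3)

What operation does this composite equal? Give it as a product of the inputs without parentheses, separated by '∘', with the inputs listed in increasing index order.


y1 ∘ y2 ∘ y3 ∘ y4


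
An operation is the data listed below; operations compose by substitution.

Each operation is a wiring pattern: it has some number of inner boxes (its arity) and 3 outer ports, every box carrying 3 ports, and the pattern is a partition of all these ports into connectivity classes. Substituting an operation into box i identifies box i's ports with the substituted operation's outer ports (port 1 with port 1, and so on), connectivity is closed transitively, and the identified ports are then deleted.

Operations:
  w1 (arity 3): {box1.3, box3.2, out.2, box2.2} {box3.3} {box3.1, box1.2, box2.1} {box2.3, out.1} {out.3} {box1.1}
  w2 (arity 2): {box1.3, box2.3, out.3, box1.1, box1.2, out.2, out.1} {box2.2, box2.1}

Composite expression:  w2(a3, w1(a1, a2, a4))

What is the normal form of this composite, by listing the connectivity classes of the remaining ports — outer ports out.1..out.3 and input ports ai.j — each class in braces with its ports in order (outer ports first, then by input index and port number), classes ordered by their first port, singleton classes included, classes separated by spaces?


Substituting into w2 glues patterns; closure does the rest.
w1 over (a1, a2, a4) gives {out.1, a2.3} {out.2, a1.3, a2.2, a4.2} {out.3} {a1.1} {a1.2, a2.1, a4.1} {a4.3}, out.j being that stage's outer ports
w2 over (a3, a1, a2, a4) gives {out.1, out.2, out.3, a3.1, a3.2, a3.3} {a1.1} {a1.2, a2.1, a4.1} {a1.3, a2.2, a2.3, a4.2} {a4.3}, out.j being that stage's outer ports

{out.1, out.2, out.3, a3.1, a3.2, a3.3} {a1.1} {a1.2, a2.1, a4.1} {a1.3, a2.2, a2.3, a4.2} {a4.3}


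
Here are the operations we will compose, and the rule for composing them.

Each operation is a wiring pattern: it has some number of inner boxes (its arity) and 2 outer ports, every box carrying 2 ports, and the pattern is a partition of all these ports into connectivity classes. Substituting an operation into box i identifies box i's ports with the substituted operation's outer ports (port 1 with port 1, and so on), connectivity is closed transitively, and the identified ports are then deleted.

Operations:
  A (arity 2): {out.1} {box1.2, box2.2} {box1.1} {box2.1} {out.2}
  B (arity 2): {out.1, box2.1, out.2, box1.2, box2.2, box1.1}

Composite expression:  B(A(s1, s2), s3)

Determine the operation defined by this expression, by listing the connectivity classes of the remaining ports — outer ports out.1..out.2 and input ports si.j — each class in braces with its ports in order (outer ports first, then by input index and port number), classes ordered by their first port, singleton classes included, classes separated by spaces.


Reachability decides: close wires over B-identified ports.
after A, the pattern on (s1, s2) reads {out.1} {out.2} {s1.1} {s1.2, s2.2} {s2.1} (out.j = its outer ports)
after B, the pattern on (s1, s2, s3) reads {out.1, out.2, s3.1, s3.2} {s1.1} {s1.2, s2.2} {s2.1} (out.j = its outer ports)

{out.1, out.2, s3.1, s3.2} {s1.1} {s1.2, s2.2} {s2.1}


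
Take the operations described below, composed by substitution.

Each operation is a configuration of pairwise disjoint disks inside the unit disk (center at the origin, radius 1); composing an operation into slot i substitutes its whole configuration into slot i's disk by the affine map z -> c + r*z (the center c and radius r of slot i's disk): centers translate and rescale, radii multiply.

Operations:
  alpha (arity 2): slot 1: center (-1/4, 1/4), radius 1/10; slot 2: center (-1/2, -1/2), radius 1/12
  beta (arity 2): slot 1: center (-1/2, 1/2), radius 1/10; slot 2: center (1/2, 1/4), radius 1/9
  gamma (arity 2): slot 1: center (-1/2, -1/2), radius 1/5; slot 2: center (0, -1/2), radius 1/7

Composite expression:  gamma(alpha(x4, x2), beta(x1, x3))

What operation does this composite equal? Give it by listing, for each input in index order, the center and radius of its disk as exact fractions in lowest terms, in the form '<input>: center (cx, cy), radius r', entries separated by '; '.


x1: center (-1/14, -3/7), radius 1/70; x2: center (-3/5, -3/5), radius 1/60; x3: center (1/14, -13/28), radius 1/63; x4: center (-11/20, -9/20), radius 1/50

Affine substitution under gamma: radii multiply and x-centers shift.
x4 passes through 2 substitutions, ending at center (-11/20, -9/20), radius 1/50
x2 passes through 2 substitutions, ending at center (-3/5, -3/5), radius 1/60
x1 passes through 2 substitutions, ending at center (-1/14, -3/7), radius 1/70
x3 passes through 2 substitutions, ending at center (1/14, -13/28), radius 1/63


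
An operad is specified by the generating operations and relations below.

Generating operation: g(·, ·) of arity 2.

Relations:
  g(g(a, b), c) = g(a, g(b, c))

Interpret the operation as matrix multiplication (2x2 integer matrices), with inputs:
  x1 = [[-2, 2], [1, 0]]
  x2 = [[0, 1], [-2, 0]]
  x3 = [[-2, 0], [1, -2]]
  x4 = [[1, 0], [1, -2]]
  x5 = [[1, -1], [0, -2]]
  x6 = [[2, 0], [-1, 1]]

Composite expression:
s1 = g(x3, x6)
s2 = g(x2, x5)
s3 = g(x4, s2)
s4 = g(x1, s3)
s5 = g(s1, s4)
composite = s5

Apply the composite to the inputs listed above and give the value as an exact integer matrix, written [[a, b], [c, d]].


[[-32, 32], [32, -28]]

g(x3, x6) = [[-4, 0], [4, -2]]
g(x2, x5) = [[0, -2], [-2, 2]]
g(x4, g(x2, x5)) = [[0, -2], [4, -6]]
g(x1, g(x4, g(x2, x5))) = [[8, -8], [0, -2]]
g(g(x3, x6), g(x1, g(x4, g(x2, x5)))) = [[-32, 32], [32, -28]]


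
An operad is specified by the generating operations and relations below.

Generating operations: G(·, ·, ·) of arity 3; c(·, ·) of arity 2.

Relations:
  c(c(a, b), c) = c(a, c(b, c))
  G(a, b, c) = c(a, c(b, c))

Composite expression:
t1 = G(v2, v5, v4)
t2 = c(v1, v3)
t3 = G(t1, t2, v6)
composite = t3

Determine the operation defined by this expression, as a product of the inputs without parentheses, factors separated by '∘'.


v2 ∘ v5 ∘ v4 ∘ v1 ∘ v3 ∘ v6

Every regrouping of G is equal, so read the v-inputs in written order.
G(v2, v5, v4) spells out as v2 ∘ v5 ∘ v4
c(v1, v3) spells out as v1 ∘ v3
G(G(v2, v5, v4), c(v1, v3), v6) spells out as v2 ∘ v5 ∘ v4 ∘ v1 ∘ v3 ∘ v6


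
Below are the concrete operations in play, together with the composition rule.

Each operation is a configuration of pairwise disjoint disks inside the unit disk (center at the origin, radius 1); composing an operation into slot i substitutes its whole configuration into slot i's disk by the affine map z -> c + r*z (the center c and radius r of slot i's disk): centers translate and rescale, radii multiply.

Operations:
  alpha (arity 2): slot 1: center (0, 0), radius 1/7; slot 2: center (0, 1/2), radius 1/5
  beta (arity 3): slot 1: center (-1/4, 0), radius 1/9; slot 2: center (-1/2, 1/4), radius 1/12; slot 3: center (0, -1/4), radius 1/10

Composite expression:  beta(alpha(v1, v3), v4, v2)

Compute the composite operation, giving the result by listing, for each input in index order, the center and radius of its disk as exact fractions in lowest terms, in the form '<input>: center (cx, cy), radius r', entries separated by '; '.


Each v-disk chains the slot maps above it in beta; radii multiply.
for v1, the 2-step affine chain lands on center (-1/4, 0), radius 1/63
for v3, the 2-step affine chain lands on center (-1/4, 1/18), radius 1/45
for v4, the 1-step affine chain lands on center (-1/2, 1/4), radius 1/12
for v2, the 1-step affine chain lands on center (0, -1/4), radius 1/10

v1: center (-1/4, 0), radius 1/63; v2: center (0, -1/4), radius 1/10; v3: center (-1/4, 1/18), radius 1/45; v4: center (-1/2, 1/4), radius 1/12


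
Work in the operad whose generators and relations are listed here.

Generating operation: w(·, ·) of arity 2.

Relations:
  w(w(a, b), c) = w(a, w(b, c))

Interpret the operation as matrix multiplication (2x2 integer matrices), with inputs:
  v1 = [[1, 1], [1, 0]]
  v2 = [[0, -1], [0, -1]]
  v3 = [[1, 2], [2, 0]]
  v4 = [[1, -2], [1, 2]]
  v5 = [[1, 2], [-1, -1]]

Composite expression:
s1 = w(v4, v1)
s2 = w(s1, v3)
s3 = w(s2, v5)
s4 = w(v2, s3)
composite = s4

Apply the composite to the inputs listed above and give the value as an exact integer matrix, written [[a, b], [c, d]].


[[1, -4], [1, -4]]

w(v4, v1) = [[-1, 1], [3, 1]]
w(w(v4, v1), v3) = [[1, -2], [5, 6]]
w(w(w(v4, v1), v3), v5) = [[3, 4], [-1, 4]]
w(v2, w(w(w(v4, v1), v3), v5)) = [[1, -4], [1, -4]]


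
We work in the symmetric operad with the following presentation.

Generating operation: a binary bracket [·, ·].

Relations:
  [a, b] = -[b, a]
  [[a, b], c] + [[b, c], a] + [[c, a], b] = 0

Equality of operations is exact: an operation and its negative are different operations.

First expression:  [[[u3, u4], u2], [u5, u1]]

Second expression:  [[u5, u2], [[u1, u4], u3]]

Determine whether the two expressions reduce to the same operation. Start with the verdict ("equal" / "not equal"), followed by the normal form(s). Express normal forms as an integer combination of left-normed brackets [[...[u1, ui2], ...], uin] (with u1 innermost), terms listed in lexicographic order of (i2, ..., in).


not equal — first -[[[[u1, u5], u2], u3], u4] + [[[[u1, u5], u2], u4], u3] + [[[[u1, u5], u3], u4], u2] - [[[[u1, u5], u4], u3], u2], second [[[[u1, u4], u3], u2], u5] - [[[[u1, u4], u3], u5], u2]


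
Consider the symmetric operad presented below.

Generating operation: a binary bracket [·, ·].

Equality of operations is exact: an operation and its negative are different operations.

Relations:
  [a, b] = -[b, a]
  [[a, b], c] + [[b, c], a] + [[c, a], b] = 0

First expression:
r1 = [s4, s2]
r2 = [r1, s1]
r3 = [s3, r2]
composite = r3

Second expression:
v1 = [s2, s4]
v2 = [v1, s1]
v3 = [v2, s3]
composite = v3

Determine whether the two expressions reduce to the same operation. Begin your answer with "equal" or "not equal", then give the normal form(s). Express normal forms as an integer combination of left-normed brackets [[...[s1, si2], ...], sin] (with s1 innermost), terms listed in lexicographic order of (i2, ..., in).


Normal form of the first expression: -[[[s1, s2], s4], s3] + [[[s1, s4], s2], s3]
Normal form of the second expression: -[[[s1, s2], s4], s3] + [[[s1, s4], s2], s3]
One common form — equal.

equal — both sides give -[[[s1, s2], s4], s3] + [[[s1, s4], s2], s3]


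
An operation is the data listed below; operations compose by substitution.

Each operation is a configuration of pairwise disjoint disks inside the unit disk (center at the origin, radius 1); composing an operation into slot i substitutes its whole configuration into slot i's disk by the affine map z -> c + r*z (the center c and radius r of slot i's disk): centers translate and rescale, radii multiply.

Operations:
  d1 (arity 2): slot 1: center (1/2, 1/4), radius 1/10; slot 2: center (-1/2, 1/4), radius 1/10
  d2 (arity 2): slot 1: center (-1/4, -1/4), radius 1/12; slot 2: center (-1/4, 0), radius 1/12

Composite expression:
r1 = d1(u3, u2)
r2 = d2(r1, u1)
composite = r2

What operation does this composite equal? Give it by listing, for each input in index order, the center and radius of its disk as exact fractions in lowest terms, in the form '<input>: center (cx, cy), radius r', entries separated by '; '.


u1: center (-1/4, 0), radius 1/12; u2: center (-7/24, -11/48), radius 1/120; u3: center (-5/24, -11/48), radius 1/120

Only the slot chain above each u matters under d2; compose those maps.
for u3, the 2-step affine chain lands on center (-5/24, -11/48), radius 1/120
for u2, the 2-step affine chain lands on center (-7/24, -11/48), radius 1/120
for u1, the 1-step affine chain lands on center (-1/4, 0), radius 1/12


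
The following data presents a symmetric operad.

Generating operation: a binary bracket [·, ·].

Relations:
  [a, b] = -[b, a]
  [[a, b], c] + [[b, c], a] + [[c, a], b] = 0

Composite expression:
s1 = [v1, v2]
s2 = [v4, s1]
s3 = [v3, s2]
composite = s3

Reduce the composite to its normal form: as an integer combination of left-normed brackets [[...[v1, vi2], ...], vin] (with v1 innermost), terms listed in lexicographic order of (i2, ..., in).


In the tensor algebra, words opening v1 carry the v1-anchored form.
Composite bracket: [v3, [v4, [v1, v2]]]
Full expansion: 8 signed words from ab - ba (2^3 = 8).
Keep just the words that open with v1:
  v1v2v4v3 appears with sign +1, giving the term +[[[v1, v2], v4], v3]

[[[v1, v2], v4], v3]


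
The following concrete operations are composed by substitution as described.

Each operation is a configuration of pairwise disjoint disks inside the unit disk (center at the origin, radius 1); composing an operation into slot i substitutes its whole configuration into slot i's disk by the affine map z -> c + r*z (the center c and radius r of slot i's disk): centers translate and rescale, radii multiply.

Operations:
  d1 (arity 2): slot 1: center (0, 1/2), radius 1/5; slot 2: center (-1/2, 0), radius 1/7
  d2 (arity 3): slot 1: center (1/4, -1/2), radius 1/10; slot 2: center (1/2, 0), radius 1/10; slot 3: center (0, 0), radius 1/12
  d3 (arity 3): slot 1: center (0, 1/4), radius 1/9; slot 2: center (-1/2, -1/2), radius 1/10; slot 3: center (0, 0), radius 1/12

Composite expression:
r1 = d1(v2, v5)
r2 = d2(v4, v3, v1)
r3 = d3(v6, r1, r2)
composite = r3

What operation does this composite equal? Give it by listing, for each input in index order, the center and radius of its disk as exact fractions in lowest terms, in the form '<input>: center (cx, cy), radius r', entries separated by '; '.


v1: center (0, 0), radius 1/144; v2: center (-1/2, -9/20), radius 1/50; v3: center (1/24, 0), radius 1/120; v4: center (1/48, -1/24), radius 1/120; v5: center (-11/20, -1/2), radius 1/70; v6: center (0, 1/4), radius 1/9

Each v-disk chains the slot maps above it in d3; radii multiply.
for v6, the 1-step affine chain lands on center (0, 1/4), radius 1/9
for v2, the 2-step affine chain lands on center (-1/2, -9/20), radius 1/50
for v5, the 2-step affine chain lands on center (-11/20, -1/2), radius 1/70
for v4, the 2-step affine chain lands on center (1/48, -1/24), radius 1/120
for v3, the 2-step affine chain lands on center (1/24, 0), radius 1/120
for v1, the 2-step affine chain lands on center (0, 0), radius 1/144


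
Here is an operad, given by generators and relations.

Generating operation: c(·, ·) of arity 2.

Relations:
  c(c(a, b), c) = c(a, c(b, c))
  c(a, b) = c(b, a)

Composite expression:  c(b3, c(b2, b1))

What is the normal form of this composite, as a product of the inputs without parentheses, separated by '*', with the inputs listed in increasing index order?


b1 * b2 * b3

With c associative and commutative, the b-input set is all that matters.
c(b2, b1) collapses to b2 * b1
c(b3, c(b2, b1)) collapses to b3 * b2 * b1
rearranged into index order: b1 * b2 * b3


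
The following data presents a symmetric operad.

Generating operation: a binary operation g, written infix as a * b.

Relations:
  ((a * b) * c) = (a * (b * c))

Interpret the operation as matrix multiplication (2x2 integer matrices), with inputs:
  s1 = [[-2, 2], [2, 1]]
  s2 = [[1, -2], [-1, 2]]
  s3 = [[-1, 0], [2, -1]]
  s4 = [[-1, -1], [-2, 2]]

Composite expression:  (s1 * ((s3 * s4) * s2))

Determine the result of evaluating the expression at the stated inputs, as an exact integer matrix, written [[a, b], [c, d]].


(s3 * s4) = [[1, 1], [0, -4]]
((s3 * s4) * s2) = [[0, 0], [4, -8]]
(s1 * ((s3 * s4) * s2)) = [[8, -16], [4, -8]]

[[8, -16], [4, -8]]


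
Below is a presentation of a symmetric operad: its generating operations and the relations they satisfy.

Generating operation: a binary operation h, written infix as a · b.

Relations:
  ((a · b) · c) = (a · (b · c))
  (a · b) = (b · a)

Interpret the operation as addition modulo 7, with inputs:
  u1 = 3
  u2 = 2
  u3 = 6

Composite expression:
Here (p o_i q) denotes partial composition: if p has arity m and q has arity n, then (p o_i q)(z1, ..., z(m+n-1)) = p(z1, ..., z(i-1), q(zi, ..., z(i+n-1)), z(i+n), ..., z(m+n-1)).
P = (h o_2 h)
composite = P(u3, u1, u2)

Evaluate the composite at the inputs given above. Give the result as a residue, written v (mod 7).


(u1 · u2) = 5
(u3 · (u1 · u2)) = 4

4 (mod 7)


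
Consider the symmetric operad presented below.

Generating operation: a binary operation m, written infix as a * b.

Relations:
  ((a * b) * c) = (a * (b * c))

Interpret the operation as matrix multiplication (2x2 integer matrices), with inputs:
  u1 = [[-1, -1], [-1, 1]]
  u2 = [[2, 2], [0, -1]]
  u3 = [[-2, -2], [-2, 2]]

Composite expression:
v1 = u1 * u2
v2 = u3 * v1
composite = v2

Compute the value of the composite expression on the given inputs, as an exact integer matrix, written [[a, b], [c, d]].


[[8, 8], [0, -4]]

(u1 * u2) = [[-2, -1], [-2, -3]]
(u3 * (u1 * u2)) = [[8, 8], [0, -4]]


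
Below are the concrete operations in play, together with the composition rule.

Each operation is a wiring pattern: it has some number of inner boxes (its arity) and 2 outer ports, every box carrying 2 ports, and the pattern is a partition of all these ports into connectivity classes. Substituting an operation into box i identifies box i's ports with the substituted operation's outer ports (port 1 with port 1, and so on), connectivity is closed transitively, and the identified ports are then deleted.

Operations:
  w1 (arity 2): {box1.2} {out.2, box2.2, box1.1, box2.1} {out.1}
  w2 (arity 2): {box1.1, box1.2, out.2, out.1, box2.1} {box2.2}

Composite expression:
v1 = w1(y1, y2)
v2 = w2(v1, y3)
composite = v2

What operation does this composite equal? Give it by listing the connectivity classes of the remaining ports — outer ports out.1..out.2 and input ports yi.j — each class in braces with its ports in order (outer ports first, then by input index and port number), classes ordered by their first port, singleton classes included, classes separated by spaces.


Connectivity passes through glued w2-boundaries; trace each wire chain.
through w1, on inputs (y1, y2): {out.1} {out.2, y1.1, y2.1, y2.2} {y1.2} (out.j = stage outer ports)
through w2, on inputs (y1, y2, y3): {out.1, out.2, y1.1, y2.1, y2.2, y3.1} {y1.2} {y3.2} (out.j = stage outer ports)

{out.1, out.2, y1.1, y2.1, y2.2, y3.1} {y1.2} {y3.2}


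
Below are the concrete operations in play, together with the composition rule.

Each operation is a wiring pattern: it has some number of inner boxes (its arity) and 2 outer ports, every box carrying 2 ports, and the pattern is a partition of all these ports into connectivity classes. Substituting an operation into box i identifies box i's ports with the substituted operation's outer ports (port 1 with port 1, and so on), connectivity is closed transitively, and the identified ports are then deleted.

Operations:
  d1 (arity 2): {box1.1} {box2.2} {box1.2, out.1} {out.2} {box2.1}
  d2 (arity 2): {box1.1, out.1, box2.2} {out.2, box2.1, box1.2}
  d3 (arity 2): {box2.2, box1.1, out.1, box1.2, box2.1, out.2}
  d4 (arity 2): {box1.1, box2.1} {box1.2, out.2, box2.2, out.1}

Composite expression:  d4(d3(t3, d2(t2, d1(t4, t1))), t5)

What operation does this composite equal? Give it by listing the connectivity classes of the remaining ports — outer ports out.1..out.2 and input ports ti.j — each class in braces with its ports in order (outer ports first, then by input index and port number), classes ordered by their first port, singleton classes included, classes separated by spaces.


Two ports join when wires chain via d4-identified ports.
composing d1 on (t4, t1), with out.j its own outer ports: {out.1, t4.2} {out.2} {t1.1} {t1.2} {t4.1}
composing d2 on (t2, t4, t1), with out.j its own outer ports: {out.1, t2.1} {out.2, t2.2, t4.2} {t1.1} {t1.2} {t4.1}
composing d3 on (t3, t2, t4, t1), with out.j its own outer ports: {out.1, out.2, t2.1, t2.2, t3.1, t3.2, t4.2} {t1.1} {t1.2} {t4.1}
composing d4 on (t3, t2, t4, t1, t5), with out.j its own outer ports: {out.1, out.2, t2.1, t2.2, t3.1, t3.2, t4.2, t5.1, t5.2} {t1.1} {t1.2} {t4.1}

{out.1, out.2, t2.1, t2.2, t3.1, t3.2, t4.2, t5.1, t5.2} {t1.1} {t1.2} {t4.1}


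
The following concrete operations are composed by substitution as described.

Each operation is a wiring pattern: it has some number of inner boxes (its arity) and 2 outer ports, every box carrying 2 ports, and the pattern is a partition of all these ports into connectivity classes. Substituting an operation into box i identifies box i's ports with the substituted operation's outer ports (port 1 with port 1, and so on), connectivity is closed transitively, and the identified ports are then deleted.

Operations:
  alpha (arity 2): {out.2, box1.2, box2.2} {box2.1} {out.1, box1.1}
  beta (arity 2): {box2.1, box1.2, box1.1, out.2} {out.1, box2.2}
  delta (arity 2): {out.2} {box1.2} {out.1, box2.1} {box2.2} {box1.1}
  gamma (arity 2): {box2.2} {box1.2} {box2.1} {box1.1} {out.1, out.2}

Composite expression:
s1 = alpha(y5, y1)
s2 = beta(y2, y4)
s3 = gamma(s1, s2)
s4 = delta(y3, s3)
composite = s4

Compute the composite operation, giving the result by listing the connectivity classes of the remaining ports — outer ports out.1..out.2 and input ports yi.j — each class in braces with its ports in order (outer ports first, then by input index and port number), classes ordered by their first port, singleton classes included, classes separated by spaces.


{out.1} {out.2} {y1.1} {y1.2, y5.2} {y2.1, y2.2, y4.1} {y3.1} {y3.2} {y4.2} {y5.1}

Connectivity passes through glued delta-boundaries; trace each wire chain.
through alpha, on inputs (y5, y1): {out.1, y5.1} {out.2, y1.2, y5.2} {y1.1} (out.j = stage outer ports)
through beta, on inputs (y2, y4): {out.1, y4.2} {out.2, y2.1, y2.2, y4.1} (out.j = stage outer ports)
through gamma, on inputs (y5, y1, y2, y4): {out.1, out.2} {y1.1} {y1.2, y5.2} {y2.1, y2.2, y4.1} {y4.2} {y5.1} (out.j = stage outer ports)
through delta, on inputs (y3, y5, y1, y2, y4): {out.1} {out.2} {y1.1} {y1.2, y5.2} {y2.1, y2.2, y4.1} {y3.1} {y3.2} {y4.2} {y5.1} (out.j = stage outer ports)
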